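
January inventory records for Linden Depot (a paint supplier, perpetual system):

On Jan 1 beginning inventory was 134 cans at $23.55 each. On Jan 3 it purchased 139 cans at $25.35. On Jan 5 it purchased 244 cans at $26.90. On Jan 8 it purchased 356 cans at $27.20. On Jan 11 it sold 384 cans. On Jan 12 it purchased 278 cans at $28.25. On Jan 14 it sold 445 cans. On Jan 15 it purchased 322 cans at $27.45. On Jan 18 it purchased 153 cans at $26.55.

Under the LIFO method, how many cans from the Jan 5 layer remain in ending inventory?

Jan 11, 384 sold [LIFO — newest first]: 356 @ $27.20 + 28 @ $26.90 = $10,436.40
Jan 14, 445 sold [LIFO — newest first]: 278 @ $28.25 + 167 @ $26.90 = $12,345.80
Total COGS = $10,436.40 + $12,345.80 = $22,782.20
Ending inventory: 134 @ $23.55 + 139 @ $25.35 + 49 @ $26.90 + 322 @ $27.45 + 153 @ $26.55 = $20,898.50

49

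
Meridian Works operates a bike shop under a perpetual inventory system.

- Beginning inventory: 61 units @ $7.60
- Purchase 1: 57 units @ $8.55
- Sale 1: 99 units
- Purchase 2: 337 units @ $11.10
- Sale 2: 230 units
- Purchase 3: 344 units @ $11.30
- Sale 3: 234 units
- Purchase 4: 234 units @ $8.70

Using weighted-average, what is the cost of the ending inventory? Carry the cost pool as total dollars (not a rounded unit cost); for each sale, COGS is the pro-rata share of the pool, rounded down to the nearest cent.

After Beginning: 61 on hand, pool $463.60 (≈ $7.6000 each)
After Purchase 1: 118 on hand, pool $950.95 (≈ $8.0589 each)
Sale 1, sell 99: 99/118 × $950.95 → $797.83
After Purchase 2: 356 on hand, pool $3,893.82 (≈ $10.9377 each)
Sale 2, sell 230: 230/356 × $3,893.82 → $2,515.67
After Purchase 3: 470 on hand, pool $5,265.35 (≈ $11.2029 each)
Sale 3, sell 234: 234/470 × $5,265.35 → $2,621.47
After Purchase 4: 470 on hand, pool $4,679.68 (≈ $9.9568 each)
Total COGS = $797.83 + $2,515.67 + $2,621.47 = $5,934.97
Ending inventory (cost pool remaining) = $4,679.68

Ending inventory = $4,679.68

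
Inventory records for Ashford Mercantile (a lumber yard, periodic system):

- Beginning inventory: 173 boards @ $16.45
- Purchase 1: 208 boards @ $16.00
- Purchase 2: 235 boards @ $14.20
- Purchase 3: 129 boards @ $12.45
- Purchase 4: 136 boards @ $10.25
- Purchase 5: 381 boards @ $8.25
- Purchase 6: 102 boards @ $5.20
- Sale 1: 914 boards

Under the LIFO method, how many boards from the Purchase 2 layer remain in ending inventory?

Sale 1 (914) [LIFO — newest first]: 102 @ $5.20 + 381 @ $8.25 + 136 @ $10.25 + 129 @ $12.45 + 166 @ $14.20 = $9,030.90
Ending inventory: 173 @ $16.45 + 208 @ $16.00 + 69 @ $14.20 = $7,153.65

69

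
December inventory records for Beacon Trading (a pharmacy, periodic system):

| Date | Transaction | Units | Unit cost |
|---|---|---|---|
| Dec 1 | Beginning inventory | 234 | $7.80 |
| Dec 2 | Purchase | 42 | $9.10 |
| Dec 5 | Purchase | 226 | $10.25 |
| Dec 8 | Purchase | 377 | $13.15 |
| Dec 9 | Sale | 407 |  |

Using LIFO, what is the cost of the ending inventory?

Dec 9, 407 sold [LIFO — newest first]: 377 @ $13.15 + 30 @ $10.25 = $5,265.05
Ending inventory: 234 @ $7.80 + 42 @ $9.10 + 196 @ $10.25 = $4,216.40
Check: goods available $9,481.45 = COGS $5,265.05 + ending $4,216.40

Ending inventory = $4,216.40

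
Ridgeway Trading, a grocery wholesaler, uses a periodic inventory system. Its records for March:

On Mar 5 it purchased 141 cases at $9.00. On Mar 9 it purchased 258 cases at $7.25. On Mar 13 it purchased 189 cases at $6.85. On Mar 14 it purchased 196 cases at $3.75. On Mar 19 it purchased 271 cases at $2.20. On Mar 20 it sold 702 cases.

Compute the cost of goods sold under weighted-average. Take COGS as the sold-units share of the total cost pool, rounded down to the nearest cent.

Mar 20, sell 702: 702/1055 × $5,765.35 → $3,836.28
Ending inventory (cost pool remaining) = $1,929.07

COGS = $3,836.28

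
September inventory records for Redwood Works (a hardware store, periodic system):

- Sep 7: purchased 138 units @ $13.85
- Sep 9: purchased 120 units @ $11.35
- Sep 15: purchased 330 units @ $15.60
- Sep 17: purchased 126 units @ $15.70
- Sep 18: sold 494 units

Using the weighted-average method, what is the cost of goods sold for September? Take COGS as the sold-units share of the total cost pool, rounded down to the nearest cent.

COGS = $7,195.17

Sep 18, sell 494: 494/714 × $10,399.50 → $7,195.17
Ending inventory (cost pool remaining) = $3,204.33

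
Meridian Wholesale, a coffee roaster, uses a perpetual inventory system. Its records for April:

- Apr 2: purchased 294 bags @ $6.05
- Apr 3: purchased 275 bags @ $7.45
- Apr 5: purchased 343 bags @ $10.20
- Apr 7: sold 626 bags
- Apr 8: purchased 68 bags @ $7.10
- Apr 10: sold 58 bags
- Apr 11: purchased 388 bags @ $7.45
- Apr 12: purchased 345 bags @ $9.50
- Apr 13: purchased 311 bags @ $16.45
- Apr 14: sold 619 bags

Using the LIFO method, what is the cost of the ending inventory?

Ending inventory = $5,043.40

Apr 7, 626 sold [LIFO — newest first]: 343 @ $10.20 + 275 @ $7.45 + 8 @ $6.05 = $5,595.75
Apr 10, 58 sold [LIFO — newest first]: 58 @ $7.10 = $411.80
Apr 14, 619 sold [LIFO — newest first]: 311 @ $16.45 + 308 @ $9.50 = $8,041.95
Total COGS = $5,595.75 + $411.80 + $8,041.95 = $14,049.50
Ending inventory: 286 @ $6.05 + 10 @ $7.10 + 388 @ $7.45 + 37 @ $9.50 = $5,043.40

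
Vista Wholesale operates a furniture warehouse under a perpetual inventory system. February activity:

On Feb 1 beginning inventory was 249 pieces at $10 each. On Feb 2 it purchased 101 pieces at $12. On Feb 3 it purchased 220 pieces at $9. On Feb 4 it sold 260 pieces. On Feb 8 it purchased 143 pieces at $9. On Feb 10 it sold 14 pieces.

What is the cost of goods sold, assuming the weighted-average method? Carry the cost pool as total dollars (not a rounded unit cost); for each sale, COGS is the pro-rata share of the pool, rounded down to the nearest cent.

COGS = $2,727.05

After Feb 1: 249 on hand, pool $2,490.00 (≈ $10.0000 each)
After Feb 2: 350 on hand, pool $3,702.00 (≈ $10.5771 each)
After Feb 3: 570 on hand, pool $5,682.00 (≈ $9.9684 each)
Feb 4, sell 260: 260/570 × $5,682.00 → $2,591.78
After Feb 8: 453 on hand, pool $4,377.22 (≈ $9.6627 each)
Feb 10, sell 14: 14/453 × $4,377.22 → $135.27
Total COGS = $2,591.78 + $135.27 = $2,727.05
Ending inventory (cost pool remaining) = $4,241.95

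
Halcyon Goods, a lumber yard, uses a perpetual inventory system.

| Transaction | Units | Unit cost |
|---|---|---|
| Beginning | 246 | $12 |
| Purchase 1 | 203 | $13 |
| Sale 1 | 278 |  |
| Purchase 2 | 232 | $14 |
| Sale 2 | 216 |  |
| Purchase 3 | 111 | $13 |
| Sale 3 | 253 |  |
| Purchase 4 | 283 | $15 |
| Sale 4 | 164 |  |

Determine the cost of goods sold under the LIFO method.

COGS = $12,202

Sale 1 (278) [LIFO — newest first]: 203 @ $13 + 75 @ $12 = $3,539
Sale 2 (216) [LIFO — newest first]: 216 @ $14 = $3,024
Sale 3 (253) [LIFO — newest first]: 111 @ $13 + 16 @ $14 + 126 @ $12 = $3,179
Sale 4 (164) [LIFO — newest first]: 164 @ $15 = $2,460
Total COGS = $3,539 + $3,024 + $3,179 + $2,460 = $12,202
Ending inventory: 45 @ $12 + 119 @ $15 = $2,325
Check: goods available $14,527 = COGS $12,202 + ending $2,325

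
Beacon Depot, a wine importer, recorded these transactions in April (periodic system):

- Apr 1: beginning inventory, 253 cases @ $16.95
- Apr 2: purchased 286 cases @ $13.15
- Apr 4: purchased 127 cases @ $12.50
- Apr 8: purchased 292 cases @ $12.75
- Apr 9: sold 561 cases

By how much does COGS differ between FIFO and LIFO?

FIFO COGS: 253 @ $16.95 + 286 @ $13.15 + 22 @ $12.50 = $8,324.25
LIFO COGS: 292 @ $12.75 + 127 @ $12.50 + 142 @ $13.15 = $7,177.80
Difference = |$8,324.25 − $7,177.80| = $1,146.45

$1,146.45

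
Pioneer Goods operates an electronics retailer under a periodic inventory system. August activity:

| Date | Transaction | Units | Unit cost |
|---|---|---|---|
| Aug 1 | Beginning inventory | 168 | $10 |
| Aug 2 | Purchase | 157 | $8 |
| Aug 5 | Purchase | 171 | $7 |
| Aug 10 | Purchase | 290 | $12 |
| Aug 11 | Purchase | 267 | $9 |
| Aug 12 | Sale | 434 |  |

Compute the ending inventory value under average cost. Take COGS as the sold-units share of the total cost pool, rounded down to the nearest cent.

Aug 12, sell 434: 434/1053 × $10,016.00 → $4,128.15
Ending inventory (cost pool remaining) = $5,887.85
Check: goods available $10,016.00 = COGS $4,128.15 + ending $5,887.85

Ending inventory = $5,887.85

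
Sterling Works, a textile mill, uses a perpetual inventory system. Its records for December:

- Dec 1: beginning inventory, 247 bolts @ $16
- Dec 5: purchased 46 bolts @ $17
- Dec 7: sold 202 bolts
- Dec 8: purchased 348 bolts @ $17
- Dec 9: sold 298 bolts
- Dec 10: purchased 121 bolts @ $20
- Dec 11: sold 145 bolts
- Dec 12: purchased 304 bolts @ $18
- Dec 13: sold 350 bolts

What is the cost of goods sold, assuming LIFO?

COGS = $17,406

Dec 7, 202 sold [LIFO — newest first]: 46 @ $17 + 156 @ $16 = $3,278
Dec 9, 298 sold [LIFO — newest first]: 298 @ $17 = $5,066
Dec 11, 145 sold [LIFO — newest first]: 121 @ $20 + 24 @ $17 = $2,828
Dec 13, 350 sold [LIFO — newest first]: 304 @ $18 + 26 @ $17 + 20 @ $16 = $6,234
Total COGS = $3,278 + $5,066 + $2,828 + $6,234 = $17,406
Ending inventory: 71 @ $16 = $1,136
Check: goods available $18,542 = COGS $17,406 + ending $1,136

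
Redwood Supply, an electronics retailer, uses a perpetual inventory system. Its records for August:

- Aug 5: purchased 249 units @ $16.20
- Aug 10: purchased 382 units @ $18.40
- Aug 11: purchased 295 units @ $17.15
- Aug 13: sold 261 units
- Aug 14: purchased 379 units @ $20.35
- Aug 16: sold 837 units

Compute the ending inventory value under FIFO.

Aug 13, 261 sold [FIFO — oldest first]: 249 @ $16.20 + 12 @ $18.40 = $4,254.60
Aug 16, 837 sold [FIFO — oldest first]: 370 @ $18.40 + 295 @ $17.15 + 172 @ $20.35 = $15,367.45
Total COGS = $4,254.60 + $15,367.45 = $19,622.05
Ending inventory: 207 @ $20.35 = $4,212.45
Check: goods available $23,834.50 = COGS $19,622.05 + ending $4,212.45

Ending inventory = $4,212.45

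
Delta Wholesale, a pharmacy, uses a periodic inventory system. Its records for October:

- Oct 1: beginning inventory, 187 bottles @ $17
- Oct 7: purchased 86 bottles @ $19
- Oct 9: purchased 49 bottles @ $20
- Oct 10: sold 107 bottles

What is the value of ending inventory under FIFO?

Ending inventory = $3,974

Oct 10, 107 sold [FIFO — oldest first]: 107 @ $17 = $1,819
Ending inventory: 80 @ $17 + 86 @ $19 + 49 @ $20 = $3,974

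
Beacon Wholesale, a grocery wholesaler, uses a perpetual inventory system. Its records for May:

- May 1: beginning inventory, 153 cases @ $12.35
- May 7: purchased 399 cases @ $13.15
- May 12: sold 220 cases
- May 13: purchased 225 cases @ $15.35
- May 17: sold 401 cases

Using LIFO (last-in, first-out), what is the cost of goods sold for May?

May 12, 220 sold [LIFO — newest first]: 220 @ $13.15 = $2,893.00
May 17, 401 sold [LIFO — newest first]: 225 @ $15.35 + 176 @ $13.15 = $5,768.15
Total COGS = $2,893.00 + $5,768.15 = $8,661.15
Ending inventory: 153 @ $12.35 + 3 @ $13.15 = $1,929.00

COGS = $8,661.15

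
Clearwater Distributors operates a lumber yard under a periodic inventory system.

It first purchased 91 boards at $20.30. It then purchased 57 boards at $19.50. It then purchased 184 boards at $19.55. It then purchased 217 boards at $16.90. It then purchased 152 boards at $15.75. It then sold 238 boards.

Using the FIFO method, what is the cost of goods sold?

COGS = $4,718.30

Sale 1 (238) [FIFO — oldest first]: 91 @ $20.30 + 57 @ $19.50 + 90 @ $19.55 = $4,718.30
Ending inventory: 94 @ $19.55 + 217 @ $16.90 + 152 @ $15.75 = $7,899.00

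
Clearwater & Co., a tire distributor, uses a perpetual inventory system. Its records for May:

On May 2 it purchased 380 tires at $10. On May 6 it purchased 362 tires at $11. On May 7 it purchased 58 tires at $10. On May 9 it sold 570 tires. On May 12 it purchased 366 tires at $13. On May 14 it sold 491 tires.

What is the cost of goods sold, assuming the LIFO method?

May 9, 570 sold [LIFO — newest first]: 58 @ $10 + 362 @ $11 + 150 @ $10 = $6,062
May 14, 491 sold [LIFO — newest first]: 366 @ $13 + 125 @ $10 = $6,008
Total COGS = $6,062 + $6,008 = $12,070
Ending inventory: 105 @ $10 = $1,050

COGS = $12,070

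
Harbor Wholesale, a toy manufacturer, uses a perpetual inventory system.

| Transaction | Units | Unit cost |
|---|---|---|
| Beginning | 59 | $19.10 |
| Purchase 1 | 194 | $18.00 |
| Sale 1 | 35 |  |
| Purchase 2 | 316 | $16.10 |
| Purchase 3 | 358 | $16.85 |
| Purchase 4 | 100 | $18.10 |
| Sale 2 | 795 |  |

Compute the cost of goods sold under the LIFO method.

Sale 1 (35) [LIFO — newest first]: 35 @ $18.00 = $630.00
Sale 2 (795) [LIFO — newest first]: 100 @ $18.10 + 358 @ $16.85 + 316 @ $16.10 + 21 @ $18.00 = $13,307.90
Total COGS = $630.00 + $13,307.90 = $13,937.90
Ending inventory: 59 @ $19.10 + 138 @ $18.00 = $3,610.90
Check: goods available $17,548.80 = COGS $13,937.90 + ending $3,610.90

COGS = $13,937.90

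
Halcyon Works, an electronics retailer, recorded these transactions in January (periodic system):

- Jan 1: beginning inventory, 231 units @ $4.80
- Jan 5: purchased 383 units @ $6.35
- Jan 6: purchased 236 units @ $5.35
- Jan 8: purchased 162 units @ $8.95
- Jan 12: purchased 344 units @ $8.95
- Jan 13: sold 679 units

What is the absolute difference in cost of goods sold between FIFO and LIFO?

FIFO COGS: 231 @ $4.80 + 383 @ $6.35 + 65 @ $5.35 = $3,888.60
LIFO COGS: 344 @ $8.95 + 162 @ $8.95 + 173 @ $5.35 = $5,454.25
Difference = |$3,888.60 − $5,454.25| = $1,565.65

$1,565.65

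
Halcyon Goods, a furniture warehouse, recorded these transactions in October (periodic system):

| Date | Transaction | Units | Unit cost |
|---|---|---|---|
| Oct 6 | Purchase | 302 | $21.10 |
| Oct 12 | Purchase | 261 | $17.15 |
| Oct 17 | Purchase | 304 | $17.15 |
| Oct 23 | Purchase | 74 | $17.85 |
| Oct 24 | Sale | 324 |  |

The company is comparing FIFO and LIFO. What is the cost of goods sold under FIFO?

FIFO COGS: 302 @ $21.10 + 22 @ $17.15 = $6,749.50
LIFO COGS: 74 @ $17.85 + 250 @ $17.15 = $5,608.40

COGS = $6,749.50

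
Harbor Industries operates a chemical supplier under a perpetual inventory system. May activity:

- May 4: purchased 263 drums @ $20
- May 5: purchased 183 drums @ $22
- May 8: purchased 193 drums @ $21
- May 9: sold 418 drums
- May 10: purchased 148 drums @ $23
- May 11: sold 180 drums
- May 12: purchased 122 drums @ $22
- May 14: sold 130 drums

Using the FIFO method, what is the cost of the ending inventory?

May 9, 418 sold [FIFO — oldest first]: 263 @ $20 + 155 @ $22 = $8,670
May 11, 180 sold [FIFO — oldest first]: 28 @ $22 + 152 @ $21 = $3,808
May 14, 130 sold [FIFO — oldest first]: 41 @ $21 + 89 @ $23 = $2,908
Total COGS = $8,670 + $3,808 + $2,908 = $15,386
Ending inventory: 59 @ $23 + 122 @ $22 = $4,041

Ending inventory = $4,041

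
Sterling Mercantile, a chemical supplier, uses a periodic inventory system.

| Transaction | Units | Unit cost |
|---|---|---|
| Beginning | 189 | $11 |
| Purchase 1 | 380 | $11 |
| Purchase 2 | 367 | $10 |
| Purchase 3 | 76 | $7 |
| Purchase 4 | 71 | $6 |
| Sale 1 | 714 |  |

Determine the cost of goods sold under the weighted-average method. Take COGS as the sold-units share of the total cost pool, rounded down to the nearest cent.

Sale 1, sell 714: 714/1083 × $10,887.00 → $7,177.57
Ending inventory (cost pool remaining) = $3,709.43

COGS = $7,177.57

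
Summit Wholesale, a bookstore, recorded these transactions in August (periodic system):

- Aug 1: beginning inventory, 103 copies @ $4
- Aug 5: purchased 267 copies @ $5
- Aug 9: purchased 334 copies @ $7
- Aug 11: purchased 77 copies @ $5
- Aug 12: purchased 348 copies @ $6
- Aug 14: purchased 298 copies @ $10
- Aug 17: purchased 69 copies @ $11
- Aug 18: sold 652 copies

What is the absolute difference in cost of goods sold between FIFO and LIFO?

FIFO COGS: 103 @ $4 + 267 @ $5 + 282 @ $7 = $3,721
LIFO COGS: 69 @ $11 + 298 @ $10 + 285 @ $6 = $5,449
Difference = |$3,721 − $5,449| = $1,728

$1,728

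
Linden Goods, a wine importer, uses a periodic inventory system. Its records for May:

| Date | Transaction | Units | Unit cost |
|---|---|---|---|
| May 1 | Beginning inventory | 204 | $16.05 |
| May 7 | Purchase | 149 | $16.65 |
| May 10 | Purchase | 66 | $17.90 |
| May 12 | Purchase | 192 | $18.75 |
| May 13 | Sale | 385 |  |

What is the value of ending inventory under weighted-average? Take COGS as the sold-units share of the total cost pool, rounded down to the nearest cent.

May 13, sell 385: 385/611 × $10,536.45 → $6,639.17
Ending inventory (cost pool remaining) = $3,897.28
Check: goods available $10,536.45 = COGS $6,639.17 + ending $3,897.28

Ending inventory = $3,897.28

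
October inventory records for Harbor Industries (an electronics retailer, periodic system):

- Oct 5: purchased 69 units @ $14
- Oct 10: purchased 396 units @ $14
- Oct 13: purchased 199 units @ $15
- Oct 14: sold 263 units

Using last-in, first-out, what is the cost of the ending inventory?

Ending inventory = $5,614

Oct 14, 263 sold [LIFO — newest first]: 199 @ $15 + 64 @ $14 = $3,881
Ending inventory: 69 @ $14 + 332 @ $14 = $5,614
Check: goods available $9,495 = COGS $3,881 + ending $5,614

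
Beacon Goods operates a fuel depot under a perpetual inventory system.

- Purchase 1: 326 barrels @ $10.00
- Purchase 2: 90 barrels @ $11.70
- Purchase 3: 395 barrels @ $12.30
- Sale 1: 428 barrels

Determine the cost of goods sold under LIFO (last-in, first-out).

COGS = $5,244.60

Sale 1 (428) [LIFO — newest first]: 395 @ $12.30 + 33 @ $11.70 = $5,244.60
Ending inventory: 326 @ $10.00 + 57 @ $11.70 = $3,926.90
Check: goods available $9,171.50 = COGS $5,244.60 + ending $3,926.90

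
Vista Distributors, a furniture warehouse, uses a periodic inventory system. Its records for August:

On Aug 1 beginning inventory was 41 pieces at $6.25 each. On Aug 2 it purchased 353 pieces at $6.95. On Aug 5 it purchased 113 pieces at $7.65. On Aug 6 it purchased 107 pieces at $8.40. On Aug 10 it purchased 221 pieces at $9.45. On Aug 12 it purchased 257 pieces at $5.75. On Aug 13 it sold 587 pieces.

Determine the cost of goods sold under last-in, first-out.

COGS = $4,480.30

Aug 13, 587 sold [LIFO — newest first]: 257 @ $5.75 + 221 @ $9.45 + 107 @ $8.40 + 2 @ $7.65 = $4,480.30
Ending inventory: 41 @ $6.25 + 353 @ $6.95 + 111 @ $7.65 = $3,558.75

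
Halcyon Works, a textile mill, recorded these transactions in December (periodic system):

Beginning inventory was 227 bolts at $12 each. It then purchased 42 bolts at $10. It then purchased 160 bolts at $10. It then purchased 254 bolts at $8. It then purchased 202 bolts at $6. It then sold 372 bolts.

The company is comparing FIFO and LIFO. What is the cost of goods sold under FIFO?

FIFO COGS: 227 @ $12 + 42 @ $10 + 103 @ $10 = $4,174
LIFO COGS: 202 @ $6 + 170 @ $8 = $2,572

COGS = $4,174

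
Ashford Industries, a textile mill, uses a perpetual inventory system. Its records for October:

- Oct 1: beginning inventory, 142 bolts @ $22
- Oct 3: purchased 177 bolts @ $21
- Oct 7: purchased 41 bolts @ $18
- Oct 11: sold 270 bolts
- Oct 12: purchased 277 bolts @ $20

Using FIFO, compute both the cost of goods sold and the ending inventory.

Oct 11, 270 sold [FIFO — oldest first]: 142 @ $22 + 128 @ $21 = $5,812
Ending inventory: 49 @ $21 + 41 @ $18 + 277 @ $20 = $7,307

COGS = $5,812; ending inventory = $7,307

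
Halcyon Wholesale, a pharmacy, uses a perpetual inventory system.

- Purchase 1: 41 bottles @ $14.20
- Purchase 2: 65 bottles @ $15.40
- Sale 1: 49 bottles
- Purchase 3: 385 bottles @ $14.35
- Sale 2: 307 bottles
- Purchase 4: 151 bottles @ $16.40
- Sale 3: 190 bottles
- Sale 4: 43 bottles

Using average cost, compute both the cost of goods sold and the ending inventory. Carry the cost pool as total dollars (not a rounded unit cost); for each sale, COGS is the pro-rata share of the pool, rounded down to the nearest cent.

COGS = $8,764.53; ending inventory = $819.82

After Purchase 1: 41 on hand, pool $582.20 (≈ $14.2000 each)
After Purchase 2: 106 on hand, pool $1,583.20 (≈ $14.9358 each)
Sale 1, sell 49: 49/106 × $1,583.20 → $731.85
After Purchase 3: 442 on hand, pool $6,376.10 (≈ $14.4256 each)
Sale 2, sell 307: 307/442 × $6,376.10 → $4,428.64
After Purchase 4: 286 on hand, pool $4,423.86 (≈ $15.4680 each)
Sale 3, sell 190: 190/286 × $4,423.86 → $2,938.92
Sale 4, sell 43: 43/96 × $1,484.94 → $665.12
Total COGS = $731.85 + $4,428.64 + $2,938.92 + $665.12 = $8,764.53
Ending inventory (cost pool remaining) = $819.82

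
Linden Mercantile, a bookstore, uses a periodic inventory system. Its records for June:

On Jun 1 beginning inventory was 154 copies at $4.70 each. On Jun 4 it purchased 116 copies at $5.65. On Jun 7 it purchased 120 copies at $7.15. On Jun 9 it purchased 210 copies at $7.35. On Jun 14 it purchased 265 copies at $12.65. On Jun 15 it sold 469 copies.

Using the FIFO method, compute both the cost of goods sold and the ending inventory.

Jun 15, 469 sold [FIFO — oldest first]: 154 @ $4.70 + 116 @ $5.65 + 120 @ $7.15 + 79 @ $7.35 = $2,817.85
Ending inventory: 131 @ $7.35 + 265 @ $12.65 = $4,315.10

COGS = $2,817.85; ending inventory = $4,315.10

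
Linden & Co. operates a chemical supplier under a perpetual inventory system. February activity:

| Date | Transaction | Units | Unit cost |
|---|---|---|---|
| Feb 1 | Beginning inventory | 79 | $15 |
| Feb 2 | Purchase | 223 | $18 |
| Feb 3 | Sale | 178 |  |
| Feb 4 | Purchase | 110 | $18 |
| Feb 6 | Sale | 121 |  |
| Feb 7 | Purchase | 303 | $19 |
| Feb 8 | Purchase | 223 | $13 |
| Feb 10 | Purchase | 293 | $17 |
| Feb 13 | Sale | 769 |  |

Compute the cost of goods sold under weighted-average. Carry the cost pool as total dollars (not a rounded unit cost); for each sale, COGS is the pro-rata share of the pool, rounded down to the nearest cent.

After Feb 1: 79 on hand, pool $1,185.00 (≈ $15.0000 each)
After Feb 2: 302 on hand, pool $5,199.00 (≈ $17.2152 each)
Feb 3, sell 178: 178/302 × $5,199.00 → $3,064.31
After Feb 4: 234 on hand, pool $4,114.69 (≈ $17.5841 each)
Feb 6, sell 121: 121/234 × $4,114.69 → $2,127.68
After Feb 7: 416 on hand, pool $7,744.01 (≈ $18.6154 each)
After Feb 8: 639 on hand, pool $10,643.01 (≈ $16.6557 each)
After Feb 10: 932 on hand, pool $15,624.01 (≈ $16.7640 each)
Feb 13, sell 769: 769/932 × $15,624.01 → $12,891.48
Total COGS = $3,064.31 + $2,127.68 + $12,891.48 = $18,083.47
Ending inventory (cost pool remaining) = $2,732.53
Check: goods available $20,816.00 = COGS $18,083.47 + ending $2,732.53

COGS = $18,083.47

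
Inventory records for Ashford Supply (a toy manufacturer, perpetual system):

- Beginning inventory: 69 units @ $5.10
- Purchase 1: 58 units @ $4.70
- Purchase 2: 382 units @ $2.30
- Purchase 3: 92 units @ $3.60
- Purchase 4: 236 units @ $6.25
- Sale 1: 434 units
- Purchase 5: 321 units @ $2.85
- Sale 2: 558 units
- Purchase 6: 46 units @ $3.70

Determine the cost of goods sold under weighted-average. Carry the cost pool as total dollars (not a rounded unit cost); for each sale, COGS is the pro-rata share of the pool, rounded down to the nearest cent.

COGS = $3,649.06

After Beginning: 69 on hand, pool $351.90 (≈ $5.1000 each)
After Purchase 1: 127 on hand, pool $624.50 (≈ $4.9173 each)
After Purchase 2: 509 on hand, pool $1,503.10 (≈ $2.9530 each)
After Purchase 3: 601 on hand, pool $1,834.30 (≈ $3.0521 each)
After Purchase 4: 837 on hand, pool $3,309.30 (≈ $3.9538 each)
Sale 1, sell 434: 434/837 × $3,309.30 → $1,715.93
After Purchase 5: 724 on hand, pool $2,508.22 (≈ $3.4644 each)
Sale 2, sell 558: 558/724 × $2,508.22 → $1,933.13
After Purchase 6: 212 on hand, pool $745.29 (≈ $3.5155 each)
Total COGS = $1,715.93 + $1,933.13 = $3,649.06
Ending inventory (cost pool remaining) = $745.29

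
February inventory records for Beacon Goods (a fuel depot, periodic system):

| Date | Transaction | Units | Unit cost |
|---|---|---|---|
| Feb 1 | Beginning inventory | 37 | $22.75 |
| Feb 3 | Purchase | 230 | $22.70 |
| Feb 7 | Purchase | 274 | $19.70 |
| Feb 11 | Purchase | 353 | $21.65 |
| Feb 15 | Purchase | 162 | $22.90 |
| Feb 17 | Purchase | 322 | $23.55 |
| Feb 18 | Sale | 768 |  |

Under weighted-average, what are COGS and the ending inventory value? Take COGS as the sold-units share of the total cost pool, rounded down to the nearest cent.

COGS = $16,940.53; ending inventory = $13,455.37

Feb 18, sell 768: 768/1378 × $30,395.90 → $16,940.53
Ending inventory (cost pool remaining) = $13,455.37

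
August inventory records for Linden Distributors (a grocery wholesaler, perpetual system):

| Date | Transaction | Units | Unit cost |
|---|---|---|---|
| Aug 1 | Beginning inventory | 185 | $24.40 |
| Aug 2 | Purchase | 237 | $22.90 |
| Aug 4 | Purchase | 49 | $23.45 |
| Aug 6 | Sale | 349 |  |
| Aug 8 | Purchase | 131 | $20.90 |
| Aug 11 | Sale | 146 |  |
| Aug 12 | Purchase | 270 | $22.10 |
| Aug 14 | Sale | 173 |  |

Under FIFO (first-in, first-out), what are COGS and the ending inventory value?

COGS = $15,286.85; ending inventory = $4,508.40

Aug 6, 349 sold [FIFO — oldest first]: 185 @ $24.40 + 164 @ $22.90 = $8,269.60
Aug 11, 146 sold [FIFO — oldest first]: 73 @ $22.90 + 49 @ $23.45 + 24 @ $20.90 = $3,322.35
Aug 14, 173 sold [FIFO — oldest first]: 107 @ $20.90 + 66 @ $22.10 = $3,694.90
Total COGS = $8,269.60 + $3,322.35 + $3,694.90 = $15,286.85
Ending inventory: 204 @ $22.10 = $4,508.40
Check: goods available $19,795.25 = COGS $15,286.85 + ending $4,508.40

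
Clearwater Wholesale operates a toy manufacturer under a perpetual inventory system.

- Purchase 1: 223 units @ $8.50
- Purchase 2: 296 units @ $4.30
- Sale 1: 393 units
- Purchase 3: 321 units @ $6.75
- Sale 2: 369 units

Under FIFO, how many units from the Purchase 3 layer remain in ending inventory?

78

Sale 1 (393) [FIFO — oldest first]: 223 @ $8.50 + 170 @ $4.30 = $2,626.50
Sale 2 (369) [FIFO — oldest first]: 126 @ $4.30 + 243 @ $6.75 = $2,182.05
Total COGS = $2,626.50 + $2,182.05 = $4,808.55
Ending inventory: 78 @ $6.75 = $526.50
Check: goods available $5,335.05 = COGS $4,808.55 + ending $526.50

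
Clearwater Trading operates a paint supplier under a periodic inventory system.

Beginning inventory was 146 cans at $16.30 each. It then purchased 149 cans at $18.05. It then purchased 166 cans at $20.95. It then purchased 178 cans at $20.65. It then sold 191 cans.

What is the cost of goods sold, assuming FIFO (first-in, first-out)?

Sale 1 (191) [FIFO — oldest first]: 146 @ $16.30 + 45 @ $18.05 = $3,192.05
Ending inventory: 104 @ $18.05 + 166 @ $20.95 + 178 @ $20.65 = $9,030.60
Check: goods available $12,222.65 = COGS $3,192.05 + ending $9,030.60

COGS = $3,192.05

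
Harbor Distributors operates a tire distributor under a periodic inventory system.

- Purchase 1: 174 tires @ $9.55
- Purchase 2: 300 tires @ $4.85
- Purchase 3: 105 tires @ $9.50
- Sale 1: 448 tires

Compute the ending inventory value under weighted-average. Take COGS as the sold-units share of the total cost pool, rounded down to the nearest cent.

Ending inventory = $930.85

Sale 1, sell 448: 448/579 × $4,114.20 → $3,183.35
Ending inventory (cost pool remaining) = $930.85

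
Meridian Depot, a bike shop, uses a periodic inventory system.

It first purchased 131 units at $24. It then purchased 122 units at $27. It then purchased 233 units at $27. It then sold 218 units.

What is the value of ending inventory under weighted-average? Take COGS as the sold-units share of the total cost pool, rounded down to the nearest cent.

Sale 1, sell 218: 218/486 × $12,729.00 → $5,709.71
Ending inventory (cost pool remaining) = $7,019.29

Ending inventory = $7,019.29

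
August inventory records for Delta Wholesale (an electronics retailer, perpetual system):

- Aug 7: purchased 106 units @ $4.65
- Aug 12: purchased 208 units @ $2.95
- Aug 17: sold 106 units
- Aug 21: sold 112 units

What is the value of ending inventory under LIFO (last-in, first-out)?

Aug 17, 106 sold [LIFO — newest first]: 106 @ $2.95 = $312.70
Aug 21, 112 sold [LIFO — newest first]: 102 @ $2.95 + 10 @ $4.65 = $347.40
Total COGS = $312.70 + $347.40 = $660.10
Ending inventory: 96 @ $4.65 = $446.40

Ending inventory = $446.40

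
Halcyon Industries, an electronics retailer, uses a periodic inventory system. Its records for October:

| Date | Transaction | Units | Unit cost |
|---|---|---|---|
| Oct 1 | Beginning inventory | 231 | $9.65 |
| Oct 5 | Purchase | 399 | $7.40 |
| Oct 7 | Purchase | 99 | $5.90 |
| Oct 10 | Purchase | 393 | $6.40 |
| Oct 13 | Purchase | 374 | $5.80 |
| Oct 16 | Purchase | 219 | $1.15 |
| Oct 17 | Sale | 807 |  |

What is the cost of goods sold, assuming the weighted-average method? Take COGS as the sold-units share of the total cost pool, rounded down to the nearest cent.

COGS = $5,035.91

Oct 17, sell 807: 807/1715 × $10,702.10 → $5,035.91
Ending inventory (cost pool remaining) = $5,666.19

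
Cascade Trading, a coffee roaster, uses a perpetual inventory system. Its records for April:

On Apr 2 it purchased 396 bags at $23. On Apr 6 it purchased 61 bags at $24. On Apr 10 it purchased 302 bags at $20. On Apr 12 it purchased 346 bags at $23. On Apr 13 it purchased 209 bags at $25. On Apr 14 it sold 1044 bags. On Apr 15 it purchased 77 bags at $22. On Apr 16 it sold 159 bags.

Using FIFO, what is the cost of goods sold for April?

Apr 14, 1044 sold [FIFO — oldest first]: 396 @ $23 + 61 @ $24 + 302 @ $20 + 285 @ $23 = $23,167
Apr 16, 159 sold [FIFO — oldest first]: 61 @ $23 + 98 @ $25 = $3,853
Total COGS = $23,167 + $3,853 = $27,020
Ending inventory: 111 @ $25 + 77 @ $22 = $4,469
Check: goods available $31,489 = COGS $27,020 + ending $4,469

COGS = $27,020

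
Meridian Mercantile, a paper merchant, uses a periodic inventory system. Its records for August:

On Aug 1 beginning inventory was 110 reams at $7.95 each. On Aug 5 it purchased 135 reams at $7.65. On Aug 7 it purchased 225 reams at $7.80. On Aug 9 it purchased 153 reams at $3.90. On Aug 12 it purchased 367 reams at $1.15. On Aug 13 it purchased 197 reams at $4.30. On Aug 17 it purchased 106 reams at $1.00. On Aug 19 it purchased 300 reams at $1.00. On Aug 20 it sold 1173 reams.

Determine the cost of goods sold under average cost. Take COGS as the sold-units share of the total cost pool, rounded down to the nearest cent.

COGS = $4,369.55

Aug 20, sell 1173: 1173/1593 × $5,934.10 → $4,369.55
Ending inventory (cost pool remaining) = $1,564.55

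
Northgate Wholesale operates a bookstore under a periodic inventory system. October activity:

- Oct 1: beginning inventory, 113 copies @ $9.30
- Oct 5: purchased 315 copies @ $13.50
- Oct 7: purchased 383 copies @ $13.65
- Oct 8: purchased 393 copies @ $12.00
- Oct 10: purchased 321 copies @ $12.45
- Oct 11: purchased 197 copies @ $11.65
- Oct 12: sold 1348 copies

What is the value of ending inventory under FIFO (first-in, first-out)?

Oct 12, 1348 sold [FIFO — oldest first]: 113 @ $9.30 + 315 @ $13.50 + 383 @ $13.65 + 393 @ $12.00 + 144 @ $12.45 = $17,040.15
Ending inventory: 177 @ $12.45 + 197 @ $11.65 = $4,498.70
Check: goods available $21,538.85 = COGS $17,040.15 + ending $4,498.70

Ending inventory = $4,498.70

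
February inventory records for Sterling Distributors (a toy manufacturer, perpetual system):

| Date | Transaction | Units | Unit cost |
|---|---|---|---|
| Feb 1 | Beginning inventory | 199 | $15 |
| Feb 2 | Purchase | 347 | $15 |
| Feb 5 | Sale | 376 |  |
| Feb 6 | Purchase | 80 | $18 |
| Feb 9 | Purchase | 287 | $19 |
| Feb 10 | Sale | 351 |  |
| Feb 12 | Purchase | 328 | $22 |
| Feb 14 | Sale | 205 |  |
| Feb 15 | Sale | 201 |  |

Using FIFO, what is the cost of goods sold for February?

COGS = $19,923

Feb 5, 376 sold [FIFO — oldest first]: 199 @ $15 + 177 @ $15 = $5,640
Feb 10, 351 sold [FIFO — oldest first]: 170 @ $15 + 80 @ $18 + 101 @ $19 = $5,909
Feb 14, 205 sold [FIFO — oldest first]: 186 @ $19 + 19 @ $22 = $3,952
Feb 15, 201 sold [FIFO — oldest first]: 201 @ $22 = $4,422
Total COGS = $5,640 + $5,909 + $3,952 + $4,422 = $19,923
Ending inventory: 108 @ $22 = $2,376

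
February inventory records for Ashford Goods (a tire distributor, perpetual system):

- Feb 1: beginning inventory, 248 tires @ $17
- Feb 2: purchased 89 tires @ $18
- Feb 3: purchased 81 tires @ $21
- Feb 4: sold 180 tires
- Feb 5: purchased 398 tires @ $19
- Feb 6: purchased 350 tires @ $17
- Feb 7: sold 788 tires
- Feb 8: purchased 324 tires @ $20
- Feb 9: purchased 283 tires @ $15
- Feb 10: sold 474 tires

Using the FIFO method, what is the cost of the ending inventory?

Feb 4, 180 sold [FIFO — oldest first]: 180 @ $17 = $3,060
Feb 7, 788 sold [FIFO — oldest first]: 68 @ $17 + 89 @ $18 + 81 @ $21 + 398 @ $19 + 152 @ $17 = $14,605
Feb 10, 474 sold [FIFO — oldest first]: 198 @ $17 + 276 @ $20 = $8,886
Total COGS = $3,060 + $14,605 + $8,886 = $26,551
Ending inventory: 48 @ $20 + 283 @ $15 = $5,205

Ending inventory = $5,205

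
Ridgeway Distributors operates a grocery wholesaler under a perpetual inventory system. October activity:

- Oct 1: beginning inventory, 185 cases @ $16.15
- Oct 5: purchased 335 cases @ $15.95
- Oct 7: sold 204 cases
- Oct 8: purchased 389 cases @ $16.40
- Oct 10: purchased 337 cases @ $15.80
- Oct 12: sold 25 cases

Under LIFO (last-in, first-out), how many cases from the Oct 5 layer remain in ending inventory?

Oct 7, 204 sold [LIFO — newest first]: 204 @ $15.95 = $3,253.80
Oct 12, 25 sold [LIFO — newest first]: 25 @ $15.80 = $395.00
Total COGS = $3,253.80 + $395.00 = $3,648.80
Ending inventory: 185 @ $16.15 + 131 @ $15.95 + 389 @ $16.40 + 312 @ $15.80 = $16,386.40

131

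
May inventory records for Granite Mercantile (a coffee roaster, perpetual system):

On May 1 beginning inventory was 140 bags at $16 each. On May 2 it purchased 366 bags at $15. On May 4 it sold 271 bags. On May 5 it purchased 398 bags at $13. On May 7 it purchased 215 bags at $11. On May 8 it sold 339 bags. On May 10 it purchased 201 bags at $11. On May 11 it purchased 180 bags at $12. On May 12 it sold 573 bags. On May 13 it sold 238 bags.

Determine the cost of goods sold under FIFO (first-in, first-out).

COGS = $18,692

May 4, 271 sold [FIFO — oldest first]: 140 @ $16 + 131 @ $15 = $4,205
May 8, 339 sold [FIFO — oldest first]: 235 @ $15 + 104 @ $13 = $4,877
May 12, 573 sold [FIFO — oldest first]: 294 @ $13 + 215 @ $11 + 64 @ $11 = $6,891
May 13, 238 sold [FIFO — oldest first]: 137 @ $11 + 101 @ $12 = $2,719
Total COGS = $4,205 + $4,877 + $6,891 + $2,719 = $18,692
Ending inventory: 79 @ $12 = $948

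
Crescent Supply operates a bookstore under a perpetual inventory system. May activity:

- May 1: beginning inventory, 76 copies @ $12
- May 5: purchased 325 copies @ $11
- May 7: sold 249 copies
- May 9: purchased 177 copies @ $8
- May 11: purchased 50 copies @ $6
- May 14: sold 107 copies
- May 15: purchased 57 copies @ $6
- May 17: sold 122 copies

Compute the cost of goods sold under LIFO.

May 7, 249 sold [LIFO — newest first]: 249 @ $11 = $2,739
May 14, 107 sold [LIFO — newest first]: 50 @ $6 + 57 @ $8 = $756
May 17, 122 sold [LIFO — newest first]: 57 @ $6 + 65 @ $8 = $862
Total COGS = $2,739 + $756 + $862 = $4,357
Ending inventory: 76 @ $12 + 76 @ $11 + 55 @ $8 = $2,188
Check: goods available $6,545 = COGS $4,357 + ending $2,188

COGS = $4,357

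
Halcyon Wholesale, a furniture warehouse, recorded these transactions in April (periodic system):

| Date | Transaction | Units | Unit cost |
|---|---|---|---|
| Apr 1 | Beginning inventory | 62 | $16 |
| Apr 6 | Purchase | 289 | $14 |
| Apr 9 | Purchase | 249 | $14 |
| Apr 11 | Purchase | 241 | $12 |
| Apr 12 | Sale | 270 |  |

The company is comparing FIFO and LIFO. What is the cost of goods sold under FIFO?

COGS = $3,904

FIFO COGS: 62 @ $16 + 208 @ $14 = $3,904
LIFO COGS: 241 @ $12 + 29 @ $14 = $3,298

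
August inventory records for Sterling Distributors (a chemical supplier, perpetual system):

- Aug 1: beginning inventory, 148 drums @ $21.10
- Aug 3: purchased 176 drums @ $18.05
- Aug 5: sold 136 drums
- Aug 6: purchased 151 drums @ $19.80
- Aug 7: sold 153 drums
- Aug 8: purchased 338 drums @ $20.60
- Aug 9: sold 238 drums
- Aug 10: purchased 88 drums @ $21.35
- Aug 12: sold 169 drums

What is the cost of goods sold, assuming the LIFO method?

COGS = $13,930.90

Aug 5, 136 sold [LIFO — newest first]: 136 @ $18.05 = $2,454.80
Aug 7, 153 sold [LIFO — newest first]: 151 @ $19.80 + 2 @ $18.05 = $3,025.90
Aug 9, 238 sold [LIFO — newest first]: 238 @ $20.60 = $4,902.80
Aug 12, 169 sold [LIFO — newest first]: 88 @ $21.35 + 81 @ $20.60 = $3,547.40
Total COGS = $2,454.80 + $3,025.90 + $4,902.80 + $3,547.40 = $13,930.90
Ending inventory: 148 @ $21.10 + 38 @ $18.05 + 19 @ $20.60 = $4,200.10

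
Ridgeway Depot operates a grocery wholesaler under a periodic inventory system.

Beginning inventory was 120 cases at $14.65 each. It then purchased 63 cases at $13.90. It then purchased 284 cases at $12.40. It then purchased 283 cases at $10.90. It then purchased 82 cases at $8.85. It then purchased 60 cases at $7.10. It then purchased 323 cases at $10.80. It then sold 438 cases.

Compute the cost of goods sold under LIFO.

Sale 1 (438) [LIFO — newest first]: 323 @ $10.80 + 60 @ $7.10 + 55 @ $8.85 = $4,401.15
Ending inventory: 120 @ $14.65 + 63 @ $13.90 + 284 @ $12.40 + 283 @ $10.90 + 27 @ $8.85 = $9,478.95

COGS = $4,401.15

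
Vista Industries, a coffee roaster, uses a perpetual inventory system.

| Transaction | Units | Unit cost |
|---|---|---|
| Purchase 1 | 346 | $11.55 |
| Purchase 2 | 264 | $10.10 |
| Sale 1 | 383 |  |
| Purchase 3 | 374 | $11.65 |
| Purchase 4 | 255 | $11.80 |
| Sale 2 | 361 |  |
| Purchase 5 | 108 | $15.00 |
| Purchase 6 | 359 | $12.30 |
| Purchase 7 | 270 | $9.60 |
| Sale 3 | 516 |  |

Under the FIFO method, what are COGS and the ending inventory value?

COGS = $14,343.80; ending inventory = $8,312.70

Sale 1 (383) [FIFO — oldest first]: 346 @ $11.55 + 37 @ $10.10 = $4,370.00
Sale 2 (361) [FIFO — oldest first]: 227 @ $10.10 + 134 @ $11.65 = $3,853.80
Sale 3 (516) [FIFO — oldest first]: 240 @ $11.65 + 255 @ $11.80 + 21 @ $15.00 = $6,120.00
Total COGS = $4,370.00 + $3,853.80 + $6,120.00 = $14,343.80
Ending inventory: 87 @ $15.00 + 359 @ $12.30 + 270 @ $9.60 = $8,312.70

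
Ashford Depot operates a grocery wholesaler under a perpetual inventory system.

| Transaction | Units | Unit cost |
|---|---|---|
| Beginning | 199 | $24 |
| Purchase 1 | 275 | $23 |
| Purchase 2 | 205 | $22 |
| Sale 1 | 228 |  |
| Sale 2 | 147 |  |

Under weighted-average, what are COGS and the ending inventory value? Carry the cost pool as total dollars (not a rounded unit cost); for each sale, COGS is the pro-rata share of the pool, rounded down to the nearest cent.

COGS = $8,621.68; ending inventory = $6,989.32

After Beginning: 199 on hand, pool $4,776.00 (≈ $24.0000 each)
After Purchase 1: 474 on hand, pool $11,101.00 (≈ $23.4198 each)
After Purchase 2: 679 on hand, pool $15,611.00 (≈ $22.9912 each)
Sale 1, sell 228: 228/679 × $15,611.00 → $5,241.98
Sale 2, sell 147: 147/451 × $10,369.02 → $3,379.70
Total COGS = $5,241.98 + $3,379.70 = $8,621.68
Ending inventory (cost pool remaining) = $6,989.32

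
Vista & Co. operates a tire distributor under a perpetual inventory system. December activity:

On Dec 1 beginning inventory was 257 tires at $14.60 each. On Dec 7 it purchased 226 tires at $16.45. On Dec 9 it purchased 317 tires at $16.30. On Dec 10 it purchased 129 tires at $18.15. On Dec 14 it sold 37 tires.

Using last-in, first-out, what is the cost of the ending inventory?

Ending inventory = $14,306.80

Dec 14, 37 sold [LIFO — newest first]: 37 @ $18.15 = $671.55
Ending inventory: 257 @ $14.60 + 226 @ $16.45 + 317 @ $16.30 + 92 @ $18.15 = $14,306.80
Check: goods available $14,978.35 = COGS $671.55 + ending $14,306.80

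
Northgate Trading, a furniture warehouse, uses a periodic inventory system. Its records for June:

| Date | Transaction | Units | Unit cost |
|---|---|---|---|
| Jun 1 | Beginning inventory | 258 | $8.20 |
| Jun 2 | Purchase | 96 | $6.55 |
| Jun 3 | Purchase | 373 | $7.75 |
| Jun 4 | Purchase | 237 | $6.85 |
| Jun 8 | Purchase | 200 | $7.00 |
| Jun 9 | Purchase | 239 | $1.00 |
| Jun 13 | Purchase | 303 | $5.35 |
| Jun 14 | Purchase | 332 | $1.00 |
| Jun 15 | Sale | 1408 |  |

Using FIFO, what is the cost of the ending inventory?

Ending inventory = $1,926.30

Jun 15, 1408 sold [FIFO — oldest first]: 258 @ $8.20 + 96 @ $6.55 + 373 @ $7.75 + 237 @ $6.85 + 200 @ $7.00 + 239 @ $1.00 + 5 @ $5.35 = $8,924.35
Ending inventory: 298 @ $5.35 + 332 @ $1.00 = $1,926.30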